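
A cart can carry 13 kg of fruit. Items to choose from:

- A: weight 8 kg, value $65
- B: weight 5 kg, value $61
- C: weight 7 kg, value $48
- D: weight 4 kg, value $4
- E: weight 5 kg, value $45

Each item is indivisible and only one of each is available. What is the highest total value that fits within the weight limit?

Check high-value combinations within 13 kg:
- A+B: weight 8+5=13, value 65+61=126
- A+E: weight 8+5=13, value 65+45=110
- B+C: weight 5+7=12, value 61+48=109
Best: $126.

$126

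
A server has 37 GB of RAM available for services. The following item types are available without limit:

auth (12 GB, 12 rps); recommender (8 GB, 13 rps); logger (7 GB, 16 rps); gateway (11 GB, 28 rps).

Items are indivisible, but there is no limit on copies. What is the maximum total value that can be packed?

Best value-per-unit is gateway at 28/11; filling with it alone gives 3×28 = 84.
Optimal mix: 2×logger + 2×gateway → memory 36, value 88.

88 rps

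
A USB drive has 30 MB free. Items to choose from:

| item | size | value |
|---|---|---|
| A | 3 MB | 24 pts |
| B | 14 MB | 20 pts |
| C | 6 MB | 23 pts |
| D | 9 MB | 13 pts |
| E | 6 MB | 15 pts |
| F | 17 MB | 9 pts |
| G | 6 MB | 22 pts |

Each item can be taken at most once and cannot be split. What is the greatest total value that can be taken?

97 pts

This is a 0/1 knapsack; check combinations near the capacity.
- A+C+D+E+G: size 3+6+9+6+6=30, value 24+23+13+15+22=97
- A+B+C+G: size 3+14+6+6=29, value 24+20+23+22=89
- A+C+E+G: size 3+6+6+6=21, value 24+23+15+22=84
- A+C+D+G: size 3+6+9+6=24, value 24+23+13+22=82
- A+B+C+E: size 3+14+6+6=29, value 24+20+23+15=82
Best: 97 pts.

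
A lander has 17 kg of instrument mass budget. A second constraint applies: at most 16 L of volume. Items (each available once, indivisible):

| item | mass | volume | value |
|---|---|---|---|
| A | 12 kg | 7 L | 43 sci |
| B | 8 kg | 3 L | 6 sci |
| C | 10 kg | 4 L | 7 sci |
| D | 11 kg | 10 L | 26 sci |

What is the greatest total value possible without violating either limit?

Feasible sets respecting both limits:
- A: mass 12, volume 7, value 43
- D: mass 11, volume 10, value 26
- C: mass 10, volume 4, value 7
- B: mass 8, volume 3, value 6
Best: 43 sci.

43 sci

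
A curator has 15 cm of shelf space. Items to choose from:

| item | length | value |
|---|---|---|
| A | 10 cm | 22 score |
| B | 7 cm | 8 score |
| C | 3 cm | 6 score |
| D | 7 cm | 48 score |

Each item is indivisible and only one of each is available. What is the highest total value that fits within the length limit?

Check high-value combinations within 15 cm:
- B+D: length 7+7=14, value 8+48=56
- C+D: length 3+7=10, value 6+48=54
- D: length 7, value 48
- A+C: length 10+3=13, value 22+6=28
- A: length 10, value 22
Best: 56 score.

56 score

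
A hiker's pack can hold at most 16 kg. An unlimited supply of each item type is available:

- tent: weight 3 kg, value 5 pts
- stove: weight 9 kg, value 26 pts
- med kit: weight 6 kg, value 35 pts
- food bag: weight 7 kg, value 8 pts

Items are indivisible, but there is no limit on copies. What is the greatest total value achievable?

75 pts

Best value-per-unit is med kit at 35/6; filling with it alone gives 2×35 = 70.
Optimal mix: 1×tent + 2×med kit → weight 15, value 75.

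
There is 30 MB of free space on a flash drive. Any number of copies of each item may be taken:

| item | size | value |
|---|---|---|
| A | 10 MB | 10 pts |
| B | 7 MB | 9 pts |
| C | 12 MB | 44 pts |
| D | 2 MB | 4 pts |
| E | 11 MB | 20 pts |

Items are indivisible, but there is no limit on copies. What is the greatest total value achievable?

Best value-per-unit is C at 44/12; filling with it alone gives 2×44 = 88.
Optimal mix: 2×C + 3×D → size 30, value 100.

100 pts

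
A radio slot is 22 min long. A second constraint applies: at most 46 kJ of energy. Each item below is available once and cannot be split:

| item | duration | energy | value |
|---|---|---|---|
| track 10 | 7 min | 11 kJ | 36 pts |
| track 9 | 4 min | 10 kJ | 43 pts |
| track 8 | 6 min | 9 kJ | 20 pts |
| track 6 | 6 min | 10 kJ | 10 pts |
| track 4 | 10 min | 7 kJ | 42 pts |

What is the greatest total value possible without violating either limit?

Feasible sets respecting both limits:
- track 10+track 9+track 4: duration 21, energy 28, value 121
- track 9+track 8+track 4: duration 20, energy 26, value 105
- track 10+track 9+track 8: duration 17, energy 30, value 99
Best: 121 pts.

121 pts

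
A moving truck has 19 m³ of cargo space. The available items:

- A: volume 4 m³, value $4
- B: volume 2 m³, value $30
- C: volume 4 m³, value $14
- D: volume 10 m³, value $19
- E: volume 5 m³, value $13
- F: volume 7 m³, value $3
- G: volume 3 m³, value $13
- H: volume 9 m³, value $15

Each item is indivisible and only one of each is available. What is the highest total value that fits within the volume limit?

$76

Check high-value combinations within 19 m³:
- B+C+D+G: volume 2+4+10+3=19, value 30+14+19+13=76
- A+B+C+E+G: volume 4+2+4+5+3=18, value 4+30+14+13+13=74
- B+C+G+H: volume 2+4+3+9=18, value 30+14+13+15=72
Best: $76.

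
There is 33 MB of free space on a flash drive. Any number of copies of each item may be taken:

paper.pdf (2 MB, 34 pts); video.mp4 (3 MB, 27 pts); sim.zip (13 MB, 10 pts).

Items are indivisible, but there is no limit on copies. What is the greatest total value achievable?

Best value-per-unit is paper.pdf at 34/2, and filling with it alone uses size 16×2=32. No mix of the others beats 16×34 = 544.

544 pts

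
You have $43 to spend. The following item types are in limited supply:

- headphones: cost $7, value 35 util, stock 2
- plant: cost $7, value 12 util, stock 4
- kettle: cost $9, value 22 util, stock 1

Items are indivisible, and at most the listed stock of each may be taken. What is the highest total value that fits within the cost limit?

118 util

Best selections within cost 43 and stock limits:
- 2×headphones + 4×plant: cost 42, value 118
- 2×headphones + 2×plant + 1×kettle: cost 37, value 116
- 2×headphones + 3×plant: cost 35, value 106
Best: 118 util.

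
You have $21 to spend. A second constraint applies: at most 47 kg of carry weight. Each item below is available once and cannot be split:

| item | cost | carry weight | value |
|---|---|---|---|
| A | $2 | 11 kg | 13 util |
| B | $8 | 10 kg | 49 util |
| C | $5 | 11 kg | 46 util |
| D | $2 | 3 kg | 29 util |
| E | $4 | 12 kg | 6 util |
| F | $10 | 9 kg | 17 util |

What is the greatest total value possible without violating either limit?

Feasible sets respecting both limits:
- A+B+C+D+E: cost 21, carry weight 47, value 143
- A+B+C+D: cost 17, carry weight 35, value 137
- B+C+D+E: cost 19, carry weight 36, value 130
- B+C+D: cost 15, carry weight 24, value 124
Best: 143 util.

143 util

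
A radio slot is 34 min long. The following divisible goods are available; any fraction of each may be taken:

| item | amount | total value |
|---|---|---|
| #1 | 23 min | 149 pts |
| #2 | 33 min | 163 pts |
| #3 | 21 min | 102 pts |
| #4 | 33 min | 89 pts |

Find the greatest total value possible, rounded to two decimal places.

203.33

Take in order of value per unit:
- #1 (149/23 per unit): all 23 → value 149, running total 149.00
- #2 (163/33 per unit): 11 of 33 → value 11×163/33 = 54.3333, running total 203.33
Total 203.33.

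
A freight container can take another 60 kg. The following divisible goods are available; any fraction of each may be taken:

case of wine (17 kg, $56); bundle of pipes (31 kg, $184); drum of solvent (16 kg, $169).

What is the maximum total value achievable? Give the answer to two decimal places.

395.82

Take in order of value per unit:
- drum of solvent (169/16 per unit): all 16 → value 169, running total 169.00
- bundle of pipes (184/31 per unit): all 31 → value 184, running total 353.00
- case of wine (56/17 per unit): 13 of 17 → value 13×56/17 = 42.8235, running total 395.82
Total 395.82.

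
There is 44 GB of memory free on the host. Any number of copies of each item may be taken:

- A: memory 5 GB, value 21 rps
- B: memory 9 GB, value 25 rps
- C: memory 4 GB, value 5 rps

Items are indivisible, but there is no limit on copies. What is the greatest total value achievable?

Best value-per-unit is A at 21/5; filling with it alone gives 8×21 = 168.
Optimal mix: 8×A + 1×C → memory 44, value 173.

173 rps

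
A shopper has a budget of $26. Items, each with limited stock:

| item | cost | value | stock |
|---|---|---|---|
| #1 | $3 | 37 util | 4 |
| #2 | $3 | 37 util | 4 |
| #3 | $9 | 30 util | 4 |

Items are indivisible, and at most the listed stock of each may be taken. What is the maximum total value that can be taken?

296 util

Top feasible selections:
- 4×#1 + 4×#2: cost 24, value 296
- 3×#1 + 4×#2: cost 21, value 259
- 4×#1 + 3×#2: cost 21, value 259
Best: 296 util.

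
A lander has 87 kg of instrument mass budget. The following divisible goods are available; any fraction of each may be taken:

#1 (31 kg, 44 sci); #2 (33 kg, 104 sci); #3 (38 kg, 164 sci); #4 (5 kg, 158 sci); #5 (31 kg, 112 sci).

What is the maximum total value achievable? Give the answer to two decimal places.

Take in order of value per unit:
- #4 (158/5 per unit): all 5 → value 158, running total 158.00
- #3 (164/38 per unit): all 38 → value 164, running total 322.00
- #5 (112/31 per unit): all 31 → value 112, running total 434.00
- #2 (104/33 per unit): 13 of 33 → value 13×104/33 = 40.9697, running total 474.97
Total 474.97.

474.97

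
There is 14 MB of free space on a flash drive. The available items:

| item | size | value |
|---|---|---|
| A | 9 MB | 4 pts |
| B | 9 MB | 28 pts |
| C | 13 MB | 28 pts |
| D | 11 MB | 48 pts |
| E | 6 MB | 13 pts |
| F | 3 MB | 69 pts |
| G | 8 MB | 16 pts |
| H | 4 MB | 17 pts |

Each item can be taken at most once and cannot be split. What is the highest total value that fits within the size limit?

Check high-value combinations within 14 MB:
- D+F: size 11+3=14, value 48+69=117
- E+F+H: size 6+3+4=13, value 13+69+17=99
- B+F: size 9+3=12, value 28+69=97
Best: 117 pts.

117 pts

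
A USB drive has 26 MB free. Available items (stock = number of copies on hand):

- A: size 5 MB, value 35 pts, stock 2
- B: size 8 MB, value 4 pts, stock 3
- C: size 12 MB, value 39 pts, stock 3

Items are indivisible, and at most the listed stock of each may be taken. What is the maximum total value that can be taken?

Best selections within size 26 and stock limits:
- 2×A + 1×C: size 22, value 109
- 2×C: size 24, value 78
Best: 109 pts.

109 pts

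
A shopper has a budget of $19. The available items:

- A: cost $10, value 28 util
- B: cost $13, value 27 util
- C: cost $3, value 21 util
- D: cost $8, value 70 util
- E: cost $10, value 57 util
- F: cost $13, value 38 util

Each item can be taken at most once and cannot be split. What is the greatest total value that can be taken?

Check high-value combinations within $19:
- D+E: cost 8+10=18, value 70+57=127
- A+D: cost 10+8=18, value 28+70=98
- C+D: cost 3+8=11, value 21+70=91
Best: 127 util.

127 util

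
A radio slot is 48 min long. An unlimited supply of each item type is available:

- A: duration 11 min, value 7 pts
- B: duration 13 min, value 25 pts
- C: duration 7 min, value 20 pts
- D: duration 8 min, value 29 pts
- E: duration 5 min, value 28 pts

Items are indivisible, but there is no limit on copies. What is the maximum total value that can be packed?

Best value-per-unit is E at 28/5; filling with it alone gives 9×28 = 252.
Optimal mix: 1×D + 8×E → duration 48, value 253.

253 pts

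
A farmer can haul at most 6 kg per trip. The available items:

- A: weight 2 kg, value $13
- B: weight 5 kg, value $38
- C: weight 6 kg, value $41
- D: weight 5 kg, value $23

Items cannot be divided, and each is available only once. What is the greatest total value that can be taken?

Check high-value combinations within 6 kg:
- C: weight 6, value 41
- B: weight 5, value 38
- D: weight 5, value 23
Best: $41.

$41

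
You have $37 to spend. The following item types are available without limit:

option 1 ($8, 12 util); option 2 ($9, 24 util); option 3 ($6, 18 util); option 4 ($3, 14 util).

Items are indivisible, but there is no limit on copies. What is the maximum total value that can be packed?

168 util

Best value-per-unit is option 4 at 14/3, and filling with it alone uses cost 12×3=36. No mix of the others beats 12×14 = 168.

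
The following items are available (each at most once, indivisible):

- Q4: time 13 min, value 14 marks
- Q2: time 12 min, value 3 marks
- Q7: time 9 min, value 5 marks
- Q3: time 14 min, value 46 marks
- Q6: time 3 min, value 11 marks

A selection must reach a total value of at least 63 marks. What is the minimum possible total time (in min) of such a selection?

Subsets with value ≥ 63, sorted by total time:
- Q4+Q3+Q6: time 30, value 71
- Q4+Q7+Q3: time 36, value 65
Minimum time: 30 min.

30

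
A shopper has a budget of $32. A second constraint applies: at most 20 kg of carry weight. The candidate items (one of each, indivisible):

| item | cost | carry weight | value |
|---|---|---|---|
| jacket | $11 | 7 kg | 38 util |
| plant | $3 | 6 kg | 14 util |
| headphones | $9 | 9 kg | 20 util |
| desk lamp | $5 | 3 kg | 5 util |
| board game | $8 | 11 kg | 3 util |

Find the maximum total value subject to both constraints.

Feasible sets respecting both limits:
- jacket+headphones+desk lamp: cost 25, carry weight 19, value 63
- jacket+headphones: cost 20, carry weight 16, value 58
- jacket+plant+desk lamp: cost 19, carry weight 16, value 57
Best: 63 util.

63 util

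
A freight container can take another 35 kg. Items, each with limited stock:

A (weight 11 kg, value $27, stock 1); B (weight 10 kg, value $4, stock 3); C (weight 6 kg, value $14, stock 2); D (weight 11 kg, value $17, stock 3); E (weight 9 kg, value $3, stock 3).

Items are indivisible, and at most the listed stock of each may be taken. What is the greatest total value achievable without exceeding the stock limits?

$72

Top feasible selections:
- 1×A + 2×C + 1×D: weight 34, value 72
- 2×C + 2×D: weight 34, value 62
Best: $72.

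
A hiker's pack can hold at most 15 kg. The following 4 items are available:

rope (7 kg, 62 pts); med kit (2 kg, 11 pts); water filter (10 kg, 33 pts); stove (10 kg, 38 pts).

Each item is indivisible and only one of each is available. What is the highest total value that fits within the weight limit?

Check high-value combinations within 15 kg:
- rope+med kit: weight 7+2=9, value 62+11=73
- rope: weight 7, value 62
- med kit+stove: weight 2+10=12, value 11+38=49
- med kit+water filter: weight 2+10=12, value 11+33=44
- stove: weight 10, value 38
Best: 73 pts.

73 pts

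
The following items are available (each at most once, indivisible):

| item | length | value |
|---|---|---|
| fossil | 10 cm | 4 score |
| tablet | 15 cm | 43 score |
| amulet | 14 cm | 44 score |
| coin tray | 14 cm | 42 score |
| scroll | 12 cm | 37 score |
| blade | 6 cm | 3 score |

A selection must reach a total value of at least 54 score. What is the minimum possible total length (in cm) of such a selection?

26

Subsets with value ≥ 54, sorted by total length:
- amulet+scroll: length 26, value 81
- coin tray+scroll: length 26, value 79
Minimum length: 26 cm.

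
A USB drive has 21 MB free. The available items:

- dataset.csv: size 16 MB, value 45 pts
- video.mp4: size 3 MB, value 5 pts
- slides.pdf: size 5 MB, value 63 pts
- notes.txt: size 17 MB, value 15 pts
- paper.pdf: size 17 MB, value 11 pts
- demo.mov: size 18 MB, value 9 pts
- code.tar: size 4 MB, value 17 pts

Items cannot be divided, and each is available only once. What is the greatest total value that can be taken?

Check high-value combinations within 21 MB:
- dataset.csv+slides.pdf: size 16+5=21, value 45+63=108
- video.mp4+slides.pdf+code.tar: size 3+5+4=12, value 5+63+17=85
- slides.pdf+code.tar: size 5+4=9, value 63+17=80
- video.mp4+slides.pdf: size 3+5=8, value 5+63=68
- slides.pdf: size 5, value 63
Best: 108 pts.

108 pts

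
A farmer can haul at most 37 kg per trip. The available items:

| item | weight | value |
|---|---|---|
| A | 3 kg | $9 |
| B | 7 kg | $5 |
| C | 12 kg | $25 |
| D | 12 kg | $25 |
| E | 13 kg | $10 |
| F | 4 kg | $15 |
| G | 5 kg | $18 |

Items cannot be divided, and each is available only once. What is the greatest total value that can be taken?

Check high-value combinations within 37 kg:
- A+C+D+F+G: weight 3+12+12+4+5=36, value 9+25+25+15+18=92
- C+D+F+G: weight 12+12+4+5=33, value 25+25+15+18=83
- A+C+D+G: weight 3+12+12+5=32, value 9+25+25+18=77
Best: $92.

$92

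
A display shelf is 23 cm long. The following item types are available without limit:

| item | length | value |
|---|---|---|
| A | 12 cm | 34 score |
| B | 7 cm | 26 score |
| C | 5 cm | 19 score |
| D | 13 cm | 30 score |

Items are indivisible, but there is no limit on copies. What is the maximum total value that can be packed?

Best value-per-unit is C at 19/5; filling with it alone gives 4×19 = 76.
Optimal mix: 1×B + 3×C → length 22, value 83.

83 score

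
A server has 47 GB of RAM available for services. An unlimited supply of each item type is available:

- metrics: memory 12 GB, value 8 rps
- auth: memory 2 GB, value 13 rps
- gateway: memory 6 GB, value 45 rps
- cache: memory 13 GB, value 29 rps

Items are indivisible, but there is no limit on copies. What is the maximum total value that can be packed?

Best value-per-unit is gateway at 45/6; filling with it alone gives 7×45 = 315.
Optimal mix: 2×auth + 7×gateway → memory 46, value 341.

341 rps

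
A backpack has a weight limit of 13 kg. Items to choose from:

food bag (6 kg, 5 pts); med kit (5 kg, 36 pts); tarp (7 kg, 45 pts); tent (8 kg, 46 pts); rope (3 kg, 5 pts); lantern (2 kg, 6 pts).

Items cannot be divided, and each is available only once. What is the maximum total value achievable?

Check high-value combinations within 13 kg:
- med kit+tent: weight 5+8=13, value 36+46=82
- med kit+tarp: weight 5+7=12, value 36+45=81
- tent+rope+lantern: weight 8+3+2=13, value 46+5+6=57
- tarp+rope+lantern: weight 7+3+2=12, value 45+5+6=56
- tent+lantern: weight 8+2=10, value 46+6=52
Best: 82 pts.

82 pts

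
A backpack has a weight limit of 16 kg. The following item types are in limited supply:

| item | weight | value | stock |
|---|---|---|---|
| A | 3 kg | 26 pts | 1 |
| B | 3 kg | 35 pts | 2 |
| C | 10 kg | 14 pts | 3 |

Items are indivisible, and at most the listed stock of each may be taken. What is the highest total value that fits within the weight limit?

96 pts

Best selections within weight 16 and stock limits:
- 1×A + 2×B: weight 9, value 96
- 2×B + 1×C: weight 16, value 84
Best: 96 pts.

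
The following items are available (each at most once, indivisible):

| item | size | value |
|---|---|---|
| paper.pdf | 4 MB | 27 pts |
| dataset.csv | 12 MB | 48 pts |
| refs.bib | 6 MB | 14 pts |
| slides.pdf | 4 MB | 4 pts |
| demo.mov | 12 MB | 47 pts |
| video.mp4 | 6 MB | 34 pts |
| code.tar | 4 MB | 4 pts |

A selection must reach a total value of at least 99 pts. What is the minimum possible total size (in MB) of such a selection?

22

Subsets with value ≥ 99, sorted by total size:
- paper.pdf+dataset.csv+video.mp4: size 22, value 109
- paper.pdf+demo.mov+video.mp4: size 22, value 108
- paper.pdf+dataset.csv+slides.pdf+video.mp4: size 26, value 113
- paper.pdf+dataset.csv+video.mp4+code.tar: size 26, value 113
Minimum size: 22 MB.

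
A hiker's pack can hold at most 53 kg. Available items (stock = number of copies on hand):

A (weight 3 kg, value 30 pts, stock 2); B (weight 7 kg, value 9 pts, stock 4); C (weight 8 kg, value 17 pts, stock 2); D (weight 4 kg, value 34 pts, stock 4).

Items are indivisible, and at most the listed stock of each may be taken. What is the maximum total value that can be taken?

Best selections within weight 53 and stock limits:
- 2×A + 2×B + 2×C + 4×D: weight 52, value 248
- 2×A + 3×B + 1×C + 4×D: weight 51, value 240
- 2×A + 1×B + 2×C + 4×D: weight 45, value 239
- 2×A + 4×B + 4×D: weight 50, value 232
Best: 248 pts.

248 pts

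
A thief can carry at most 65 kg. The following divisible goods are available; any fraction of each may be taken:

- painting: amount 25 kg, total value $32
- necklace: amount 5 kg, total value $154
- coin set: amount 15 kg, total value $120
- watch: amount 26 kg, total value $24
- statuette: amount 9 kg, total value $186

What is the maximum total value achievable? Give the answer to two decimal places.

502.15

Take in order of value per unit:
- necklace (154/5 per unit): all 5 → value 154, running total 154.00
- statuette (186/9 per unit): all 9 → value 186, running total 340.00
- coin set (120/15 per unit): all 15 → value 120, running total 460.00
- painting (32/25 per unit): all 25 → value 32, running total 492.00
- watch (24/26 per unit): 11 of 26 → value 11×24/26 = 10.1538, running total 502.15
Total 502.15.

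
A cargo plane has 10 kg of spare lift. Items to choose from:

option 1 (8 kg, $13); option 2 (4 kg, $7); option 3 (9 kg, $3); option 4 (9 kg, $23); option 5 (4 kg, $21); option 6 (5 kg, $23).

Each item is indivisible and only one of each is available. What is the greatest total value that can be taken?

Check high-value combinations within 10 kg:
- option 5+option 6: weight 4+5=9, value 21+23=44
- option 2+option 6: weight 4+5=9, value 7+23=30
- option 2+option 5: weight 4+4=8, value 7+21=28
- option 6: weight 5, value 23
- option 4: weight 9, value 23
Best: $44.

$44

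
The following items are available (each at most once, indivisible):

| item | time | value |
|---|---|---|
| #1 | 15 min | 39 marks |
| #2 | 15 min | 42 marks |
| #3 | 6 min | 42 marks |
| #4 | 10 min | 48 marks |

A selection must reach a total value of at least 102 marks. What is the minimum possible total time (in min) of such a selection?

31

Subsets with value ≥ 102, sorted by total time:
- #2+#3+#4: time 31, value 132
- #1+#3+#4: time 31, value 129
- #1+#2+#3: time 36, value 123
- #1+#2+#4: time 40, value 129
Minimum time: 31 min.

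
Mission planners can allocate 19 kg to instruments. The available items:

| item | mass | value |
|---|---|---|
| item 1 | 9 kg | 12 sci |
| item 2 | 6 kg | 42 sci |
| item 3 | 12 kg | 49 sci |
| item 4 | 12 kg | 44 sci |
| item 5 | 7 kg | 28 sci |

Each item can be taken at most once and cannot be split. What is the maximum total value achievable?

Check high-value combinations within 19 kg:
- item 2+item 3: mass 6+12=18, value 42+49=91
- item 2+item 4: mass 6+12=18, value 42+44=86
- item 3+item 5: mass 12+7=19, value 49+28=77
- item 4+item 5: mass 12+7=19, value 44+28=72
Best: 91 sci.

91 sci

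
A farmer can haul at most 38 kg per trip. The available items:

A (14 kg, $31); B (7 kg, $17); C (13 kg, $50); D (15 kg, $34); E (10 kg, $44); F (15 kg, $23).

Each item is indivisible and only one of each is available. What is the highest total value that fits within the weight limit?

$128

Check high-value combinations within 38 kg:
- C+D+E: weight 13+15+10=38, value 50+34+44=128
- A+C+E: weight 14+13+10=37, value 31+50+44=125
- C+E+F: weight 13+10+15=38, value 50+44+23=117
- B+C+E: weight 7+13+10=30, value 17+50+44=111
Best: $128.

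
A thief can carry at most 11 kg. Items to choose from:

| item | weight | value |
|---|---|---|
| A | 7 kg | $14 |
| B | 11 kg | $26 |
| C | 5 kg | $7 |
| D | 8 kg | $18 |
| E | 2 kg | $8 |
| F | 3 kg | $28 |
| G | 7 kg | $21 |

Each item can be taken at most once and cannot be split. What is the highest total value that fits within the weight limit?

$49

Check high-value combinations within 11 kg:
- F+G: weight 3+7=10, value 28+21=49
- D+F: weight 8+3=11, value 18+28=46
- C+E+F: weight 5+2+3=10, value 7+8+28=43
Best: $49.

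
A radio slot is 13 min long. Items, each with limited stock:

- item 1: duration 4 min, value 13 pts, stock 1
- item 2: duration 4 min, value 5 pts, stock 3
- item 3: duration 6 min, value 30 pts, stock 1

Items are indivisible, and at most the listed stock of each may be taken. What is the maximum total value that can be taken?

43 pts

Best selections within duration 13 and stock limits:
- 1×item 1 + 1×item 3: duration 10, value 43
- 1×item 2 + 1×item 3: duration 10, value 35
- 1×item 3: duration 6, value 30
- 1×item 1 + 2×item 2: duration 12, value 23
Best: 43 pts.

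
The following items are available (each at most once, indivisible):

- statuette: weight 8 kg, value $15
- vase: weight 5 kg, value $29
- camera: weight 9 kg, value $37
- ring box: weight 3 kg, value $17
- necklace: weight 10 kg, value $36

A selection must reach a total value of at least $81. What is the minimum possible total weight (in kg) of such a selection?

17

Subsets with value ≥ 81, sorted by total weight:
- vase+camera+ring box: weight 17, value 83
- vase+ring box+necklace: weight 18, value 82
Minimum weight: 17 kg.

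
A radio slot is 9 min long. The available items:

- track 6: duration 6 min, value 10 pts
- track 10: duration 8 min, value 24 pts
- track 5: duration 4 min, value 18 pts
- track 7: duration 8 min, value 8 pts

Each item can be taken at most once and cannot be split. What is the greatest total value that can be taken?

24 pts

This is a 0/1 knapsack; check combinations near the capacity.
- track 10: duration 8, value 24
- track 5: duration 4, value 18
- track 6: duration 6, value 10
- track 7: duration 8, value 8
Best: 24 pts.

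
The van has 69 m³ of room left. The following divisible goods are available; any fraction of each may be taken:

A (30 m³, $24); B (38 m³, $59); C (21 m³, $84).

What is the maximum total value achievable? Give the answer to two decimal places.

151.00

Take in order of value per unit:
- C (84/21 per unit): all 21 → value 84, running total 84.00
- B (59/38 per unit): all 38 → value 59, running total 143.00
- A (24/30 per unit): 10 of 30 → value 10×24/30 = 8.0000, running total 151.00
Total 151.00.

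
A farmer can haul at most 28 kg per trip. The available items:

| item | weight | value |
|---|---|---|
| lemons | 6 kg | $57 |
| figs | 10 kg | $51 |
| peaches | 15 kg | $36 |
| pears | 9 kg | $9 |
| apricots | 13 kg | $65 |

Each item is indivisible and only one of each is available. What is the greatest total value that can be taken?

$131

Check high-value combinations within 28 kg:
- lemons+pears+apricots: weight 6+9+13=28, value 57+9+65=131
- lemons+apricots: weight 6+13=19, value 57+65=122
- lemons+figs+pears: weight 6+10+9=25, value 57+51+9=117
- figs+apricots: weight 10+13=23, value 51+65=116
- lemons+figs: weight 6+10=16, value 57+51=108
Best: $131.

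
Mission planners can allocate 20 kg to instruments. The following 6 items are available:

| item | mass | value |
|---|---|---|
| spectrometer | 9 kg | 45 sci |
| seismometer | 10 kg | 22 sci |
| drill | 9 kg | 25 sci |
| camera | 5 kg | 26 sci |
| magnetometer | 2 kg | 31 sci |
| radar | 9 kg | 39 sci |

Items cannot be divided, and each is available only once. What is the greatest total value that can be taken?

115 sci

Check high-value combinations within 20 kg:
- spectrometer+magnetometer+radar: mass 9+2+9=20, value 45+31+39=115
- spectrometer+camera+magnetometer: mass 9+5+2=16, value 45+26+31=102
- spectrometer+drill+magnetometer: mass 9+9+2=20, value 45+25+31=101
- camera+magnetometer+radar: mass 5+2+9=16, value 26+31+39=96
Best: 115 sci.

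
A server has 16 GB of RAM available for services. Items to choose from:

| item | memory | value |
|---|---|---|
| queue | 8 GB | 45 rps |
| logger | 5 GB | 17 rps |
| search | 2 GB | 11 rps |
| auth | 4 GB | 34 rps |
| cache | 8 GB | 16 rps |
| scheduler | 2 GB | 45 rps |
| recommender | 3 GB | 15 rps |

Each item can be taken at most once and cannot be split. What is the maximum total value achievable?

135 rps

Check high-value combinations within 16 GB:
- queue+search+auth+scheduler: memory 8+2+4+2=16, value 45+11+34+45=135
- queue+auth+scheduler: memory 8+4+2=14, value 45+34+45=124
- logger+search+auth+scheduler+recommender: memory 5+2+4+2+3=16, value 17+11+34+45+15=122
- queue+search+scheduler+recommender: memory 8+2+2+3=15, value 45+11+45+15=116
Best: 135 rps.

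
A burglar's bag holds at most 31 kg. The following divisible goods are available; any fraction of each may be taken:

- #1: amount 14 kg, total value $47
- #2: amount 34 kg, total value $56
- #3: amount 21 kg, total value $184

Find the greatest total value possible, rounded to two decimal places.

Take in order of value per unit:
- #3 (184/21 per unit): all 21 → value 184, running total 184.00
- #1 (47/14 per unit): 10 of 14 → value 10×47/14 = 33.5714, running total 217.57
Total 217.57.

217.57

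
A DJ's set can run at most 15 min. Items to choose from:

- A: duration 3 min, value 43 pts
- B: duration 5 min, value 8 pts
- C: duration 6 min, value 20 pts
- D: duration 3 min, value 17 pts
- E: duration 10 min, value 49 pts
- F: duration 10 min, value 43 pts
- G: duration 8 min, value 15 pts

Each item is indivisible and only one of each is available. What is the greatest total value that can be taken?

92 pts

Check high-value combinations within 15 min:
- A+E: duration 3+10=13, value 43+49=92
- A+F: duration 3+10=13, value 43+43=86
- A+C+D: duration 3+6+3=12, value 43+20+17=80
- A+D+G: duration 3+3+8=14, value 43+17+15=75
Best: 92 pts.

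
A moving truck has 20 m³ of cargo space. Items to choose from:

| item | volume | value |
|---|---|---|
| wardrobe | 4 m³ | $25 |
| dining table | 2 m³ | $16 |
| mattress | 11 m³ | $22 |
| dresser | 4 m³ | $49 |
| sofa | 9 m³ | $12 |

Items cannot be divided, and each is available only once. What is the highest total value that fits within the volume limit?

$102

Check high-value combinations within 20 m³:
- wardrobe+dining table+dresser+sofa: volume 4+2+4+9=19, value 25+16+49+12=102
- wardrobe+mattress+dresser: volume 4+11+4=19, value 25+22+49=96
- wardrobe+dining table+dresser: volume 4+2+4=10, value 25+16+49=90
- dining table+mattress+dresser: volume 2+11+4=17, value 16+22+49=87
Best: $102.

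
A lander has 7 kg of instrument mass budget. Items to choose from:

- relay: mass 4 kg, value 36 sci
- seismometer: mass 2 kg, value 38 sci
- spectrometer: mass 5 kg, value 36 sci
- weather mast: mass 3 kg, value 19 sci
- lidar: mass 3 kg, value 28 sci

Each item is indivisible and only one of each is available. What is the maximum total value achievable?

Check high-value combinations within 7 kg:
- relay+seismometer: mass 4+2=6, value 36+38=74
- seismometer+spectrometer: mass 2+5=7, value 38+36=74
- seismometer+lidar: mass 2+3=5, value 38+28=66
- relay+lidar: mass 4+3=7, value 36+28=64
- seismometer+weather mast: mass 2+3=5, value 38+19=57
Best: 74 sci.

74 sci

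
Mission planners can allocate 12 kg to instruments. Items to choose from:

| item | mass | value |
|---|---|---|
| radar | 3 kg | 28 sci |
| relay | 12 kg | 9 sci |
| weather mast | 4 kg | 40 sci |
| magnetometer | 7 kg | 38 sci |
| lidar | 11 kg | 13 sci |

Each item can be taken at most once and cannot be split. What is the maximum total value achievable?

78 sci

This is a 0/1 knapsack; check combinations near the capacity.
- weather mast+magnetometer: mass 4+7=11, value 40+38=78
- radar+weather mast: mass 3+4=7, value 28+40=68
- radar+magnetometer: mass 3+7=10, value 28+38=66
Best: 78 sci.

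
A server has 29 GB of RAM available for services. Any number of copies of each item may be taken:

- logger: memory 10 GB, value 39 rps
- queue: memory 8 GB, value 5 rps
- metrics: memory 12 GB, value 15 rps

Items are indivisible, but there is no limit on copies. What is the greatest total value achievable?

Best value-per-unit is logger at 39/10; filling with it alone gives 2×39 = 78.
Optimal mix: 2×logger + 1×queue → memory 28, value 83.

83 rps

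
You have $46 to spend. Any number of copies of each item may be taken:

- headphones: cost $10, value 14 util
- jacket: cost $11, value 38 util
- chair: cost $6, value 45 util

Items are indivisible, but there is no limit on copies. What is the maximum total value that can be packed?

315 util

Best value-per-unit is chair at 45/6, and filling with it alone uses cost 7×6=42. No mix of the others beats 7×45 = 315.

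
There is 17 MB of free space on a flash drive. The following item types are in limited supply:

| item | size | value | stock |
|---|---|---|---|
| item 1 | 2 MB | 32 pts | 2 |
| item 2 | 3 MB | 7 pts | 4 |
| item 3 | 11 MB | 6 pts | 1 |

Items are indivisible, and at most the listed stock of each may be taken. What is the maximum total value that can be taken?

Top feasible selections:
- 2×item 1 + 4×item 2: size 16, value 92
- 2×item 1 + 3×item 2: size 13, value 85
- 2×item 1 + 2×item 2: size 10, value 78
Best: 92 pts.

92 pts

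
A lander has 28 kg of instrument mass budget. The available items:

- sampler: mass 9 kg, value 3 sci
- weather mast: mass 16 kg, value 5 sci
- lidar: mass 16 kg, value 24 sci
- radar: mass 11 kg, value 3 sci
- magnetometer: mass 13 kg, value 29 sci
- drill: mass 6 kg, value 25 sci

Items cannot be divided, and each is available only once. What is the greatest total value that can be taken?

Check high-value combinations within 28 kg:
- sampler+magnetometer+drill: mass 9+13+6=28, value 3+29+25=57
- magnetometer+drill: mass 13+6=19, value 29+25=54
- lidar+drill: mass 16+6=22, value 24+25=49
- sampler+magnetometer: mass 9+13=22, value 3+29=32
Best: 57 sci.

57 sci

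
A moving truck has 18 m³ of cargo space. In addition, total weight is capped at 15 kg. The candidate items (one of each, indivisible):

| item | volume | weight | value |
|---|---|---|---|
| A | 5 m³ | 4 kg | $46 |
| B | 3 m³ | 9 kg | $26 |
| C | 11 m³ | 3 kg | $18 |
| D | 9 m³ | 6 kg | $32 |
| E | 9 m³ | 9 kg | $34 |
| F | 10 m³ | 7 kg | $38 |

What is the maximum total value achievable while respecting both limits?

$84

Feasible sets respecting both limits:
- A+F: volume 15, weight 11, value 84
- A+E: volume 14, weight 13, value 80
- A+D: volume 14, weight 10, value 78
- A+B: volume 8, weight 13, value 72
Best: $84.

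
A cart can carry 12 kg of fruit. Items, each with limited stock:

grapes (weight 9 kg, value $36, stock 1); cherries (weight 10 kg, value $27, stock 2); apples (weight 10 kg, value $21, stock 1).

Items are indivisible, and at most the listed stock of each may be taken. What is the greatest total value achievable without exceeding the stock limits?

$36

Best selections within weight 12 and stock limits:
- 1×grapes: weight 9, value 36
- 1×cherries: weight 10, value 27
- 1×apples: weight 10, value 21
Best: $36.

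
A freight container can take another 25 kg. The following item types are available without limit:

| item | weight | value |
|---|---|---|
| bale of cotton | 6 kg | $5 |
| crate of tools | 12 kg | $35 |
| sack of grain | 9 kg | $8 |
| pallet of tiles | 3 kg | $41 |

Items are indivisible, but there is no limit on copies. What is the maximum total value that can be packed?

$328

Best value-per-unit is pallet of tiles at 41/3, and filling with it alone uses weight 8×3=24. No mix of the others beats 8×41 = 328.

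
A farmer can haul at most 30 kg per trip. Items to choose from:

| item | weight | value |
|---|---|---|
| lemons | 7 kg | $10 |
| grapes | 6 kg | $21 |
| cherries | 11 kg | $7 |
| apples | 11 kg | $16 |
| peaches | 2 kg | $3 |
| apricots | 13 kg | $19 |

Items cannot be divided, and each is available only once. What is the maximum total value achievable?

$56

Check high-value combinations within 30 kg:
- grapes+apples+apricots: weight 6+11+13=30, value 21+16+19=56
- lemons+grapes+peaches+apricots: weight 7+6+2+13=28, value 10+21+3+19=53
- lemons+grapes+apples+peaches: weight 7+6+11+2=26, value 10+21+16+3=50
- lemons+grapes+apricots: weight 7+6+13=26, value 10+21+19=50
Best: $56.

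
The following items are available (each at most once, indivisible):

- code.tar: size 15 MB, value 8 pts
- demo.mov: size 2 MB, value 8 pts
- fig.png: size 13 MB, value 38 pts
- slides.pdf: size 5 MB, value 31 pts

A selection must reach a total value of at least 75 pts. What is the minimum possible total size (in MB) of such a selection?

Subsets with value ≥ 75, sorted by total size:
- demo.mov+fig.png+slides.pdf: size 20, value 77
- code.tar+fig.png+slides.pdf: size 33, value 77
Minimum size: 20 MB.

20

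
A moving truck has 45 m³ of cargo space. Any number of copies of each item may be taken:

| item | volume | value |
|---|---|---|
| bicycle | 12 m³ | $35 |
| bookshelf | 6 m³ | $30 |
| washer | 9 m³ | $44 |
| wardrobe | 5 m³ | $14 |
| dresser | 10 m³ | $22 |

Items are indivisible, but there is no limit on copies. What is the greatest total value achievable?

$224

Best value-per-unit is bookshelf at 30/6; filling with it alone gives 7×30 = 210.
Optimal mix: 6×bookshelf + 1×washer → volume 45, value 224.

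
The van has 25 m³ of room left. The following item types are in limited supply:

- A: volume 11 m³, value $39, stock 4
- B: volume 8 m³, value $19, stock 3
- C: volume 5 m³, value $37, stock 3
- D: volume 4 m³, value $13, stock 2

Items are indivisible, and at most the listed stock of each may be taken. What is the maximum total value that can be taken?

Top feasible selections:
- 3×C + 2×D: volume 23, value 137
- 1×B + 3×C: volume 23, value 130
- 1×A + 2×C + 1×D: volume 25, value 126
- 3×C + 1×D: volume 19, value 124
Best: $137.

$137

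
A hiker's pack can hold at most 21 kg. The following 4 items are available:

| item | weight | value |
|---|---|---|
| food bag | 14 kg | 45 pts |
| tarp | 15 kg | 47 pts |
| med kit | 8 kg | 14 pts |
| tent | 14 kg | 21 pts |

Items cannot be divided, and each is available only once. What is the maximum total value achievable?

Check high-value combinations within 21 kg:
- tarp: weight 15, value 47
- food bag: weight 14, value 45
- tent: weight 14, value 21
- med kit: weight 8, value 14
Best: 47 pts.

47 pts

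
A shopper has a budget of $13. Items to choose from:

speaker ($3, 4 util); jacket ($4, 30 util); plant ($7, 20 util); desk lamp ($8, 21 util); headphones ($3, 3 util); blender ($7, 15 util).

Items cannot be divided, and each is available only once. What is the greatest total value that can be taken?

Check high-value combinations within $13:
- jacket+desk lamp: cost 4+8=12, value 30+21=51
- jacket+plant: cost 4+7=11, value 30+20=50
- jacket+blender: cost 4+7=11, value 30+15=45
- speaker+jacket+headphones: cost 3+4+3=10, value 4+30+3=37
Best: 51 util.

51 util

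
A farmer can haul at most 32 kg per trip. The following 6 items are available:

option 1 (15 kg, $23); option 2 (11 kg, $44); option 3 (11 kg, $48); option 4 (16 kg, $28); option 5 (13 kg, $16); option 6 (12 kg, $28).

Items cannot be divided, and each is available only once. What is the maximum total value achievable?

$92

Check high-value combinations within 32 kg:
- option 2+option 3: weight 11+11=22, value 44+48=92
- option 3+option 6: weight 11+12=23, value 48+28=76
- option 3+option 4: weight 11+16=27, value 48+28=76
- option 2+option 6: weight 11+12=23, value 44+28=72
Best: $92.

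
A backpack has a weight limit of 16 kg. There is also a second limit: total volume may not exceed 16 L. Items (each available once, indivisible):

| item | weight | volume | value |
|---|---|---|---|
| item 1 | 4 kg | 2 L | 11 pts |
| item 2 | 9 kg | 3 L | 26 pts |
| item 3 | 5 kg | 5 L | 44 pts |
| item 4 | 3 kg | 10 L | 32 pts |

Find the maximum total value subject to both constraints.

Feasible sets respecting both limits:
- item 3+item 4: weight 8, volume 15, value 76
- item 2+item 3: weight 14, volume 8, value 70
- item 1+item 2+item 4: weight 16, volume 15, value 69
- item 2+item 4: weight 12, volume 13, value 58
Best: 76 pts.

76 pts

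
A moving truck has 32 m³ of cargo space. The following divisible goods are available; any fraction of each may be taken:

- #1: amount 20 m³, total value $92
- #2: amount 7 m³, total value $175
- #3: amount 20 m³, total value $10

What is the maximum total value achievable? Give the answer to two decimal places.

Take in order of value per unit:
- #2 (175/7 per unit): all 7 → value 175, running total 175.00
- #1 (92/20 per unit): all 20 → value 92, running total 267.00
- #3 (10/20 per unit): 5 of 20 → value 5×10/20 = 2.5000, running total 269.50
Total 269.50.

269.50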